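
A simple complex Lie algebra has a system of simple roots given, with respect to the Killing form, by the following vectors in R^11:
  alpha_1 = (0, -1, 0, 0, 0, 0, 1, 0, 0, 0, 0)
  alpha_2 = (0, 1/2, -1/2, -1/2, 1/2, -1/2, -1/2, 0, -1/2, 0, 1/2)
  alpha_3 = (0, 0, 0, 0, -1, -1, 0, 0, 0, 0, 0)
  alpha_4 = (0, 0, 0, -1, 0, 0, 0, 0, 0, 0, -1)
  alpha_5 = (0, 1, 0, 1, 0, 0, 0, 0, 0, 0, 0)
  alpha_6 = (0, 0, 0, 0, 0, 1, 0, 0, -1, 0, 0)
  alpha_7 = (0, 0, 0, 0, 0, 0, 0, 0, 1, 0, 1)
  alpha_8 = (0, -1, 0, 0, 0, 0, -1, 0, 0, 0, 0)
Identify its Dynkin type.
E_8

Compute the Cartan integers a_ij = 2(alpha_i, alpha_j)/(alpha_j, alpha_j); the resulting 8x8 Cartan matrix is
[[2, -1, 0, 0, -1, 0, 0, 0], [-1, 2, 0, 0, 0, 0, 0, 0], [0, 0, 2, 0, 0, -1, 0, 0], [0, 0, 0, 2, -1, 0, -1, 0], [-1, 0, 0, -1, 2, 0, 0, -1], [0, 0, -1, 0, 0, 2, -1, 0], [0, 0, 0, -1, 0, -1, 2, 0], [0, 0, 0, 0, -1, 0, 0, 2]].
All simple roots have the same length, so the diagram is simply laced. The associated Dynkin diagram is a chain of 7 nodes with one extra node attached to the third node from one end (E_8), so the type is E_8.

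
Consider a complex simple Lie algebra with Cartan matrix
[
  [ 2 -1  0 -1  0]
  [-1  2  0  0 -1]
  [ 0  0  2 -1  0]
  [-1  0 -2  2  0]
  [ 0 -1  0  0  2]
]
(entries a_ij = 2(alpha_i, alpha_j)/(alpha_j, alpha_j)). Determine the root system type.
B_5

The matrix has rank 5 with 2's on the diagonal. Reading the off-diagonal entries as Dynkin edges (a single edge where a_ij = a_ji = -1; a double or triple edge where a_ij * a_ji = 2 or 3), the diagram is a chain of 5 nodes with a double edge at one end; the terminal node there is the unique short simple root (B_5). One simple-root ordering that puts it in standard form is (alpha_5, alpha_2, alpha_1, alpha_4, alpha_3). So the algebra is type B_5, i.e. so(11).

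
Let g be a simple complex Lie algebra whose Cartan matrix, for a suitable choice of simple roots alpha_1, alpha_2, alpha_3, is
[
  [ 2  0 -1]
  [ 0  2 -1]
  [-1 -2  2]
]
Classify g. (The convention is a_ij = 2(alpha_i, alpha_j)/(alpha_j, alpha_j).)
The matrix has rank 3 with 2's on the diagonal. Reading the off-diagonal entries as Dynkin edges (a single edge where a_ij = a_ji = -1; a double or triple edge where a_ij * a_ji = 2 or 3), the diagram is a chain of 3 nodes with a double edge at one end; the terminal node there is the unique short simple root (B_3). One simple-root ordering that puts it in standard form is (alpha_1, alpha_3, alpha_2). So the algebra is type B_3, i.e. so(7).

B_3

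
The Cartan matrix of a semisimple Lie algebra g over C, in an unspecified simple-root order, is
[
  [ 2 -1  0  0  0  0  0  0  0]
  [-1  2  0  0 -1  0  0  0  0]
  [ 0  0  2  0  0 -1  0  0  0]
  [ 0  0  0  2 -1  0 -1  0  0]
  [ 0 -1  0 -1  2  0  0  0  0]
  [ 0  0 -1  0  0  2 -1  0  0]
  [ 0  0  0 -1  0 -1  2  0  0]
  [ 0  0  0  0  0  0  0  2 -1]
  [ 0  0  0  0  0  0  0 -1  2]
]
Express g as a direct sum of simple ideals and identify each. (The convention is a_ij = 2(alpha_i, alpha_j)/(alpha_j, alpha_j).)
The diagram associated to this matrix has two connected components: the simple roots {alpha_8, alpha_9} form a chain of 2 nodes with single edges (A_2), and {alpha_1, alpha_2, alpha_3, alpha_4, alpha_5, alpha_6, alpha_7} form a chain of 7 nodes with single edges (A_7). A semisimple Lie algebra decomposes uniquely as the direct sum of simple ideals, one per connected component of its Dynkin diagram, so g ≅ A_2 ⊕ A_7 (dimension 8 + 63 = 71).

A2 + A7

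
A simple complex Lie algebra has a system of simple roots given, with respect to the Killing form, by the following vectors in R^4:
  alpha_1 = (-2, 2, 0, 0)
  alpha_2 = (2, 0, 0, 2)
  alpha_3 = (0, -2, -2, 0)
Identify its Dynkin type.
A_3 (sl(4))

Compute the Cartan integers a_ij = 2(alpha_i, alpha_j)/(alpha_j, alpha_j); the resulting 3x3 Cartan matrix is
[[2, -1, -1], [-1, 2, 0], [-1, 0, 2]].
All simple roots have the same length, so the diagram is simply laced. The associated Dynkin diagram is a chain of 3 nodes with single edges (A_3), so the type is A_3 (the algebra sl(4)).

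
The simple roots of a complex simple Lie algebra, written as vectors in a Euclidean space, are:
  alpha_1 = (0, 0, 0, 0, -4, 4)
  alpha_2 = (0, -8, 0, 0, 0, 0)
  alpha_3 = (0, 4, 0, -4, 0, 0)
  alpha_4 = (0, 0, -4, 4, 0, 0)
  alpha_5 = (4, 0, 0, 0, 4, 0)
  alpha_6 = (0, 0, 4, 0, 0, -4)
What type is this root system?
Compute the Cartan integers a_ij = 2(alpha_i, alpha_j)/(alpha_j, alpha_j); the resulting 6x6 Cartan matrix is
[[2, 0, 0, 0, -1, -1], [0, 2, -2, 0, 0, 0], [0, -1, 2, -1, 0, 0], [0, 0, -1, 2, 0, -1], [-1, 0, 0, 0, 2, 0], [-1, 0, 0, -1, 0, 2]].
The roots have two lengths (squared-length ratio 2:1); the short ones are alpha_{1,3,4,5,6}. The associated Dynkin diagram is a chain of 6 nodes with a double edge at one end; the terminal node there is the unique long simple root (C_6), so the type is C_6 (the algebra sp(12)).

C6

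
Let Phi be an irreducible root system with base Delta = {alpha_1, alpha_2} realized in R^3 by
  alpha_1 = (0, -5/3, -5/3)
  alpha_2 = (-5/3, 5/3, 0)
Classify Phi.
Compute the Cartan integers a_ij = 2(alpha_i, alpha_j)/(alpha_j, alpha_j); the resulting 2x2 Cartan matrix is
[[2, -1], [-1, 2]].
All simple roots have the same length, so the diagram is simply laced. The associated Dynkin diagram is a chain of 2 nodes with single edges (A_2), so the type is A_2 (the algebra sl(3)).

A_2 (sl(3))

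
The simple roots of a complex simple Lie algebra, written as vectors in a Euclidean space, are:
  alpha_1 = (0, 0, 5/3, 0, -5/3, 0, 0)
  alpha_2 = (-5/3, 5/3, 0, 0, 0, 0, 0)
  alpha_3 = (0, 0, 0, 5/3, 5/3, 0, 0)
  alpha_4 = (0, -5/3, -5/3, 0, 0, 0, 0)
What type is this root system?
type A_4

Compute the Cartan integers a_ij = 2(alpha_i, alpha_j)/(alpha_j, alpha_j); the resulting 4x4 Cartan matrix is
[[2, 0, -1, -1], [0, 2, 0, -1], [-1, 0, 2, 0], [-1, -1, 0, 2]].
All simple roots have the same length, so the diagram is simply laced. The associated Dynkin diagram is a chain of 4 nodes with single edges (A_4), so the type is A_4 (the algebra sl(5)).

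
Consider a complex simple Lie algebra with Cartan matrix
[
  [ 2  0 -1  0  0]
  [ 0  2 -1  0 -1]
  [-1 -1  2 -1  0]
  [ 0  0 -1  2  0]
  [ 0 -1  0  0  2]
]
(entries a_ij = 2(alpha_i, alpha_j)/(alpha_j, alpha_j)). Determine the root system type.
The matrix has rank 5 with 2's on the diagonal. Reading the off-diagonal entries as Dynkin edges (a single edge where a_ij = a_ji = -1; a double or triple edge where a_ij * a_ji = 2 or 3), the diagram is a chain of 3 nodes with a fork of two nodes at one end (D_5). One simple-root ordering that puts it in standard form is (alpha_5, alpha_2, alpha_3, alpha_4, alpha_1). So the algebra is type D_5, i.e. so(10).

type D_5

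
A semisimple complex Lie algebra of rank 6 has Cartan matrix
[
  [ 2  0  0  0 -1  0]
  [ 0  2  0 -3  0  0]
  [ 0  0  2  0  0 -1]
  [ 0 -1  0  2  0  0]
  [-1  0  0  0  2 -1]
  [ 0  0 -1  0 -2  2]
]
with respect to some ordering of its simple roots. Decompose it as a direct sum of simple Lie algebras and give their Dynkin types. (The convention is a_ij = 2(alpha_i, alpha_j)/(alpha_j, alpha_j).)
F4 ⊕ G2

The diagram associated to this matrix has two connected components: the simple roots {alpha_1, alpha_3, alpha_5, alpha_6} form a chain of 4 nodes with a double edge between the middle two (F_4), and {alpha_2, alpha_4} form two nodes joined by a triple edge (G_2). A semisimple Lie algebra decomposes uniquely as the direct sum of simple ideals, one per connected component of its Dynkin diagram, so g ≅ F_4 ⊕ G_2 (dimension 52 + 14 = 66).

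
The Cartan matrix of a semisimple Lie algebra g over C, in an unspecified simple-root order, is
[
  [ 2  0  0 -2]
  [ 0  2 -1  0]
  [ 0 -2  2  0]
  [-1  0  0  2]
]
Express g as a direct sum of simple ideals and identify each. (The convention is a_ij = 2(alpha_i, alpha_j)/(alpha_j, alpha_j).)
type B_2 + type B_2

The diagram associated to this matrix has two connected components: the simple roots {alpha_1, alpha_4} form a chain of 2 nodes with a double edge at one end; the terminal node there is the unique short simple root (B_2), and {alpha_2, alpha_3} form a chain of 2 nodes with a double edge at one end; the terminal node there is the unique short simple root (B_2). A semisimple Lie algebra decomposes uniquely as the direct sum of simple ideals, one per connected component of its Dynkin diagram, so g ≅ B_2 ⊕ B_2 (dimension 10 + 10 = 20).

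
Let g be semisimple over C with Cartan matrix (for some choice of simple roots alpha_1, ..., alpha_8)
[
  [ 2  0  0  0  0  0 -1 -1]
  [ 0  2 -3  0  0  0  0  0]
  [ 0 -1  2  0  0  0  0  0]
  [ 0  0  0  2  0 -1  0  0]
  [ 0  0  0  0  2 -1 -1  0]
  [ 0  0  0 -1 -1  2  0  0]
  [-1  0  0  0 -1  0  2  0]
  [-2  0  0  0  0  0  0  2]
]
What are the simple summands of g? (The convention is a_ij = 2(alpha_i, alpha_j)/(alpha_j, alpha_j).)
C6 + G2

The diagram associated to this matrix has two connected components: the simple roots {alpha_1, alpha_4, alpha_5, alpha_6, alpha_7, alpha_8} form a chain of 6 nodes with a double edge at one end; the terminal node there is the unique long simple root (C_6), and {alpha_2, alpha_3} form two nodes joined by a triple edge (G_2). A semisimple Lie algebra decomposes uniquely as the direct sum of simple ideals, one per connected component of its Dynkin diagram, so g ≅ C_6 ⊕ G_2 (dimension 78 + 14 = 92).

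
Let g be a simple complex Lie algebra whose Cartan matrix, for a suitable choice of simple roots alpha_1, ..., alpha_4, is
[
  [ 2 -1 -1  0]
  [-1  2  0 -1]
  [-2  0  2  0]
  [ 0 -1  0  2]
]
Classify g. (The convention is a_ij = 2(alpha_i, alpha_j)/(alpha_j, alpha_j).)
The matrix has rank 4 with 2's on the diagonal. Reading the off-diagonal entries as Dynkin edges (a single edge where a_ij = a_ji = -1; a double or triple edge where a_ij * a_ji = 2 or 3), the diagram is a chain of 4 nodes with a double edge at one end; the terminal node there is the unique long simple root (C_4). One simple-root ordering that puts it in standard form is (alpha_4, alpha_2, alpha_1, alpha_3). So the algebra is type C_4, i.e. sp(8).

C_4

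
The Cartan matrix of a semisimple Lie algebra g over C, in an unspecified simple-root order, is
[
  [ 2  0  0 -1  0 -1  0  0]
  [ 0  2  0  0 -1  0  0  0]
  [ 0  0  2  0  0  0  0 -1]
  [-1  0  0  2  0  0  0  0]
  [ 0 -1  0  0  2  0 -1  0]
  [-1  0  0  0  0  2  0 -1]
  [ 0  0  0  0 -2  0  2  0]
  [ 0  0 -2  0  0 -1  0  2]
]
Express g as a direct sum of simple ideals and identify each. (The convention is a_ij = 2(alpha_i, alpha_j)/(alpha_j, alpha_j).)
B_5 (so(11)) ⊕ C_3 (sp(6))

The diagram associated to this matrix has two connected components: the simple roots {alpha_1, alpha_3, alpha_4, alpha_6, alpha_8} form a chain of 5 nodes with a double edge at one end; the terminal node there is the unique short simple root (B_5), and {alpha_2, alpha_5, alpha_7} form a chain of 3 nodes with a double edge at one end; the terminal node there is the unique long simple root (C_3). A semisimple Lie algebra decomposes uniquely as the direct sum of simple ideals, one per connected component of its Dynkin diagram, so g ≅ B_5 ⊕ C_3 (dimension 55 + 21 = 76).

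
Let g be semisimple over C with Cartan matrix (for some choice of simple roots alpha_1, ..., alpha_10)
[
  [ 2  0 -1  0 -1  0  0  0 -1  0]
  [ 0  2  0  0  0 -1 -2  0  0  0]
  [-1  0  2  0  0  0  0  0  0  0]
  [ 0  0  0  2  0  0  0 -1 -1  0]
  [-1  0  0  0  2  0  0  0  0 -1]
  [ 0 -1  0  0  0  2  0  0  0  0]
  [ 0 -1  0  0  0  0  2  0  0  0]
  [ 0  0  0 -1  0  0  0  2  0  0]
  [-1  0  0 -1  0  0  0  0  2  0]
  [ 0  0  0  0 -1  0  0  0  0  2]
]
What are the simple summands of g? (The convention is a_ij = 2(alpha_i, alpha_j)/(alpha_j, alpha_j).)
B_3 ⊕ E_7

The diagram associated to this matrix has two connected components: the simple roots {alpha_2, alpha_6, alpha_7} form a chain of 3 nodes with a double edge at one end; the terminal node there is the unique short simple root (B_3), and {alpha_1, alpha_3, alpha_4, alpha_5, alpha_8, alpha_9, alpha_10} form a chain of 6 nodes with one extra node attached to the third node from one end (E_7). A semisimple Lie algebra decomposes uniquely as the direct sum of simple ideals, one per connected component of its Dynkin diagram, so g ≅ B_3 ⊕ E_7 (dimension 21 + 133 = 154).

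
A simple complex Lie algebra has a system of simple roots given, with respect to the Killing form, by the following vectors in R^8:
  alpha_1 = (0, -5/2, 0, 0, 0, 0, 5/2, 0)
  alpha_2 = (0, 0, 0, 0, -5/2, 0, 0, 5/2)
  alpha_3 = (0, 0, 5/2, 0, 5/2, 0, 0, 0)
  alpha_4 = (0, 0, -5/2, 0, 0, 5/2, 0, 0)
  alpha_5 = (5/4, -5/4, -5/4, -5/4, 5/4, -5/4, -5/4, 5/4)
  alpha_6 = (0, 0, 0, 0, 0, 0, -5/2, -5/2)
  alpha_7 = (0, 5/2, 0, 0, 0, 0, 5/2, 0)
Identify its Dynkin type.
E_7

Compute the Cartan integers a_ij = 2(alpha_i, alpha_j)/(alpha_j, alpha_j); the resulting 7x7 Cartan matrix is
[[2, 0, 0, 0, 0, -1, 0], [0, 2, -1, 0, 0, -1, 0], [0, -1, 2, -1, 0, 0, 0], [0, 0, -1, 2, 0, 0, 0], [0, 0, 0, 0, 2, 0, -1], [-1, -1, 0, 0, 0, 2, -1], [0, 0, 0, 0, -1, -1, 2]].
All simple roots have the same length, so the diagram is simply laced. The associated Dynkin diagram is a chain of 6 nodes with one extra node attached to the third node from one end (E_7), so the type is E_7.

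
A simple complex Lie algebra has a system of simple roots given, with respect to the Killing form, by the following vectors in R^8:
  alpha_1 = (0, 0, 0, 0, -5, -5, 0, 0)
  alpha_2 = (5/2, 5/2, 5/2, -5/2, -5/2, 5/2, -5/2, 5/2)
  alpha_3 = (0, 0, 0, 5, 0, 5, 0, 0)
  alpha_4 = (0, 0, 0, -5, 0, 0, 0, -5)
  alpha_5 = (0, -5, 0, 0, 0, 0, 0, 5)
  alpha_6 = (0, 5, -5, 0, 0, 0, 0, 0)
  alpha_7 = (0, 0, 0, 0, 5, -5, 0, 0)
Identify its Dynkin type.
Compute the Cartan integers a_ij = 2(alpha_i, alpha_j)/(alpha_j, alpha_j); the resulting 7x7 Cartan matrix is
[[2, 0, -1, 0, 0, 0, 0], [0, 2, 0, 0, 0, 0, -1], [-1, 0, 2, -1, 0, 0, -1], [0, 0, -1, 2, -1, 0, 0], [0, 0, 0, -1, 2, -1, 0], [0, 0, 0, 0, -1, 2, 0], [0, -1, -1, 0, 0, 0, 2]].
All simple roots have the same length, so the diagram is simply laced. The associated Dynkin diagram is a chain of 6 nodes with one extra node attached to the third node from one end (E_7), so the type is E_7.

E7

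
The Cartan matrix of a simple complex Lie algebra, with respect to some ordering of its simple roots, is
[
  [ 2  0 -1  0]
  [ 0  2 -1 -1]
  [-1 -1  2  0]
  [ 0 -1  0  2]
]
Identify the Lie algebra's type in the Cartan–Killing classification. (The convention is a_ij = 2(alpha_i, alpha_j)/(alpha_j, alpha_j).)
The matrix has rank 4 with 2's on the diagonal. Reading the off-diagonal entries as Dynkin edges (a single edge where a_ij = a_ji = -1; a double or triple edge where a_ij * a_ji = 2 or 3), the diagram is a chain of 4 nodes with single edges (A_4). One simple-root ordering that puts it in standard form is (alpha_1, alpha_3, alpha_2, alpha_4). So the algebra is type A_4, i.e. sl(5).

A_4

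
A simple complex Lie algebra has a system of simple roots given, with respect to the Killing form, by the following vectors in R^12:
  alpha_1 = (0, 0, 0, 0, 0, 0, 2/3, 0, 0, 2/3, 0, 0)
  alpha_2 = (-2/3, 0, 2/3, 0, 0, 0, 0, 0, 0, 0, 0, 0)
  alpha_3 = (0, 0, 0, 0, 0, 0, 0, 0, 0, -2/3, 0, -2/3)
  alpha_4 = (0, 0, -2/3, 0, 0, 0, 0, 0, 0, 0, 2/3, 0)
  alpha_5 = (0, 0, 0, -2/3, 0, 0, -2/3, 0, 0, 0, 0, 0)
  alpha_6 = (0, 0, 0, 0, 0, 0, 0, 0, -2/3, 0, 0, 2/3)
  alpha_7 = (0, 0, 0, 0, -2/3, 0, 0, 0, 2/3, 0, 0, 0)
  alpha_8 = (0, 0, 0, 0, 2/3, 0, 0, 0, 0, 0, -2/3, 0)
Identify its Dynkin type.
A8

Compute the Cartan integers a_ij = 2(alpha_i, alpha_j)/(alpha_j, alpha_j); the resulting 8x8 Cartan matrix is
[[2, 0, -1, 0, -1, 0, 0, 0], [0, 2, 0, -1, 0, 0, 0, 0], [-1, 0, 2, 0, 0, -1, 0, 0], [0, -1, 0, 2, 0, 0, 0, -1], [-1, 0, 0, 0, 2, 0, 0, 0], [0, 0, -1, 0, 0, 2, -1, 0], [0, 0, 0, 0, 0, -1, 2, -1], [0, 0, 0, -1, 0, 0, -1, 2]].
All simple roots have the same length, so the diagram is simply laced. The associated Dynkin diagram is a chain of 8 nodes with single edges (A_8), so the type is A_8 (the algebra sl(9)).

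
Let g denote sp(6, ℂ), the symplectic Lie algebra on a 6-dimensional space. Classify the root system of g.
C_3 (sp(6))

This is sp(6), which has dimension 6(6+1)/2 = 21 and rank 6/2 = 3. In the classification of classical Lie algebras, the symplectic algebra sp(2n) has type C_n; here n = 3, so the Dynkin diagram is a chain of 3 nodes with a double edge at one end; the terminal node there is the unique long simple root (C_3). Hence the type is C_3.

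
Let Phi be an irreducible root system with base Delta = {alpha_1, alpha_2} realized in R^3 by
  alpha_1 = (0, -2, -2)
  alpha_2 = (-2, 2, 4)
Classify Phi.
Compute the Cartan integers a_ij = 2(alpha_i, alpha_j)/(alpha_j, alpha_j); the resulting 2x2 Cartan matrix is
[[2, -1], [-3, 2]].
The roots have two lengths (squared-length ratio 3:1); the short ones are alpha_{1}. The associated Dynkin diagram is two nodes joined by a triple edge (G_2), so the type is G_2.

G_2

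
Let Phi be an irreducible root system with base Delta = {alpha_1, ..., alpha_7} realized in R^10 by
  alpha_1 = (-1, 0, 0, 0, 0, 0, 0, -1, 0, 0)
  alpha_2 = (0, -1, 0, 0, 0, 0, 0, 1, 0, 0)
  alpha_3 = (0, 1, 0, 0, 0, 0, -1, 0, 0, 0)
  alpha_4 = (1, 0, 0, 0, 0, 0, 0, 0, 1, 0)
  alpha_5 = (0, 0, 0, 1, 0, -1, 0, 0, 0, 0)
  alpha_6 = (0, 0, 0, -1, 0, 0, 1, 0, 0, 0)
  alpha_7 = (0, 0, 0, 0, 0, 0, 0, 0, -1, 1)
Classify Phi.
Compute the Cartan integers a_ij = 2(alpha_i, alpha_j)/(alpha_j, alpha_j); the resulting 7x7 Cartan matrix is
[[2, -1, 0, -1, 0, 0, 0], [-1, 2, -1, 0, 0, 0, 0], [0, -1, 2, 0, 0, -1, 0], [-1, 0, 0, 2, 0, 0, -1], [0, 0, 0, 0, 2, -1, 0], [0, 0, -1, 0, -1, 2, 0], [0, 0, 0, -1, 0, 0, 2]].
All simple roots have the same length, so the diagram is simply laced. The associated Dynkin diagram is a chain of 7 nodes with single edges (A_7), so the type is A_7 (the algebra sl(8)).

A7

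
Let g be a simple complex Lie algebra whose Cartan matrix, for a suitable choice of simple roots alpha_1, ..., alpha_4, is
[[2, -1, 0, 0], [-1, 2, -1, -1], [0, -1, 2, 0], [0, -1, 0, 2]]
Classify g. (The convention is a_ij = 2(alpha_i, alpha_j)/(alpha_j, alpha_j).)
D_4 (so(8))

The matrix has rank 4 with 2's on the diagonal. Reading the off-diagonal entries as Dynkin edges (a single edge where a_ij = a_ji = -1; a double or triple edge where a_ij * a_ji = 2 or 3), the diagram is a chain of 2 nodes with a fork of two nodes at one end (D_4). One simple-root ordering that puts it in standard form is (alpha_1, alpha_2, alpha_3, alpha_4). So the algebra is type D_4, i.e. so(8).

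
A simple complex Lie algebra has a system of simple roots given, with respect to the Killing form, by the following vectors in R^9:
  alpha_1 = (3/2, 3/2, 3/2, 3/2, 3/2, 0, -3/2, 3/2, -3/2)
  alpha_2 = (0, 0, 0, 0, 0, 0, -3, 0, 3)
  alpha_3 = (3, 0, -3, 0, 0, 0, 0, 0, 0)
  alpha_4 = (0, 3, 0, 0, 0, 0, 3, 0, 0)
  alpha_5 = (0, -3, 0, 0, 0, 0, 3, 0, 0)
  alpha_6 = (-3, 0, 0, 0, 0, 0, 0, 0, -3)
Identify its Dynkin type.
E6

Compute the Cartan integers a_ij = 2(alpha_i, alpha_j)/(alpha_j, alpha_j); the resulting 6x6 Cartan matrix is
[[2, 0, 0, 0, -1, 0], [0, 2, 0, -1, -1, -1], [0, 0, 2, 0, 0, -1], [0, -1, 0, 2, 0, 0], [-1, -1, 0, 0, 2, 0], [0, -1, -1, 0, 0, 2]].
All simple roots have the same length, so the diagram is simply laced. The associated Dynkin diagram is a chain of 5 nodes with one extra node attached to the third node from one end (E_6), so the type is E_6.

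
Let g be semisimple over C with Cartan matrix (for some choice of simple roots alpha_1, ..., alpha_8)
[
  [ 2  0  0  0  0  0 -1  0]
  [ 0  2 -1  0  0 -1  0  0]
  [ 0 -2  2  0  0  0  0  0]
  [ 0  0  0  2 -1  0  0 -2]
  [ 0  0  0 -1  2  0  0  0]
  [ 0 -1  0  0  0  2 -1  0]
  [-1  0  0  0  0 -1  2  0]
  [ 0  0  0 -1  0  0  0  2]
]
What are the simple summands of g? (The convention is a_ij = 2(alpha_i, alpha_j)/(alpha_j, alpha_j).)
B_3 (so(7)) + C_5 (sp(10))

The diagram associated to this matrix has two connected components: the simple roots {alpha_4, alpha_5, alpha_8} form a chain of 3 nodes with a double edge at one end; the terminal node there is the unique short simple root (B_3), and {alpha_1, alpha_2, alpha_3, alpha_6, alpha_7} form a chain of 5 nodes with a double edge at one end; the terminal node there is the unique long simple root (C_5). A semisimple Lie algebra decomposes uniquely as the direct sum of simple ideals, one per connected component of its Dynkin diagram, so g ≅ B_3 ⊕ C_5 (dimension 21 + 55 = 76).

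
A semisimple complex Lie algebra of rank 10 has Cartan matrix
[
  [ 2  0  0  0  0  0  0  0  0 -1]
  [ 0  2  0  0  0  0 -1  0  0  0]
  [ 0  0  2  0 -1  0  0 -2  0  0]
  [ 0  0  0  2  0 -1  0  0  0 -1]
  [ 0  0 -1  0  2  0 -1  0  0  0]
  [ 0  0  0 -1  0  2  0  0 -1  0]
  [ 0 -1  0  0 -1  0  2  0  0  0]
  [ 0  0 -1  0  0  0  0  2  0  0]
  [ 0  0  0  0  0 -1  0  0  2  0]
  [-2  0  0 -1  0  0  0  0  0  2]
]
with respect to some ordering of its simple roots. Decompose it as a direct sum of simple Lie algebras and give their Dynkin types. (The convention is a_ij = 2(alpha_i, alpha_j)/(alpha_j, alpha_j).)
B_5 (so(11)) + B_5 (so(11))

The diagram associated to this matrix has two connected components: the simple roots {alpha_1, alpha_4, alpha_6, alpha_9, alpha_10} form a chain of 5 nodes with a double edge at one end; the terminal node there is the unique short simple root (B_5), and {alpha_2, alpha_3, alpha_5, alpha_7, alpha_8} form a chain of 5 nodes with a double edge at one end; the terminal node there is the unique short simple root (B_5). A semisimple Lie algebra decomposes uniquely as the direct sum of simple ideals, one per connected component of its Dynkin diagram, so g ≅ B_5 ⊕ B_5 (dimension 55 + 55 = 110).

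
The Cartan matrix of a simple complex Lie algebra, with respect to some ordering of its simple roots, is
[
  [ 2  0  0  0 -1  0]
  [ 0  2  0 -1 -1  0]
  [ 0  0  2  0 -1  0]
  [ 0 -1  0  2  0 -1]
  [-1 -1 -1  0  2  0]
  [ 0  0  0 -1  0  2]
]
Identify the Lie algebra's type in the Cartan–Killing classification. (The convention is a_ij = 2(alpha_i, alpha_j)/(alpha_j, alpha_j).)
The matrix has rank 6 with 2's on the diagonal. Reading the off-diagonal entries as Dynkin edges (a single edge where a_ij = a_ji = -1; a double or triple edge where a_ij * a_ji = 2 or 3), the diagram is a chain of 4 nodes with a fork of two nodes at one end (D_6). One simple-root ordering that puts it in standard form is (alpha_6, alpha_4, alpha_2, alpha_5, alpha_3, alpha_1). So the algebra is type D_6, i.e. so(12).

D_6 (so(12))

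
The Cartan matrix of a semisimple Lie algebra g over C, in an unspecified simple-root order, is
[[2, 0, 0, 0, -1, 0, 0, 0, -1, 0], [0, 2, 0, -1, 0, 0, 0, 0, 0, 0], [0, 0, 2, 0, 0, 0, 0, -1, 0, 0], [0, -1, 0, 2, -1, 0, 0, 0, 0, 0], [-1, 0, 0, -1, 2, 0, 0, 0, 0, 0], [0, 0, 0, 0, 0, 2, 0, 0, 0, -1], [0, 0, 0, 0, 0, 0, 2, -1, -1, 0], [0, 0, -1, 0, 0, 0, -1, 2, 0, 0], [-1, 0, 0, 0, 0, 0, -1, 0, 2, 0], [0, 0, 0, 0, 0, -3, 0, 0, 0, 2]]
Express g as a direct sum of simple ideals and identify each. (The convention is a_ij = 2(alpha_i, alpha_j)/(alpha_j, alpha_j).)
A8 ⊕ G2

The diagram associated to this matrix has two connected components: the simple roots {alpha_1, alpha_2, alpha_3, alpha_4, alpha_5, alpha_7, alpha_8, alpha_9} form a chain of 8 nodes with single edges (A_8), and {alpha_6, alpha_10} form two nodes joined by a triple edge (G_2). A semisimple Lie algebra decomposes uniquely as the direct sum of simple ideals, one per connected component of its Dynkin diagram, so g ≅ A_8 ⊕ G_2 (dimension 80 + 14 = 94).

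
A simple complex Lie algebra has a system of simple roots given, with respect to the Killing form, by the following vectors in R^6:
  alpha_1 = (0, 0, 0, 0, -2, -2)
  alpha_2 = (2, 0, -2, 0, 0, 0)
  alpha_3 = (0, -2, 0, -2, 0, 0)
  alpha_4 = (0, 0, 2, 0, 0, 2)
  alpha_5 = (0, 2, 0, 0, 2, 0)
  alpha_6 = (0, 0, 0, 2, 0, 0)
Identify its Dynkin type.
B6

Compute the Cartan integers a_ij = 2(alpha_i, alpha_j)/(alpha_j, alpha_j); the resulting 6x6 Cartan matrix is
[[2, 0, 0, -1, -1, 0], [0, 2, 0, -1, 0, 0], [0, 0, 2, 0, -1, -2], [-1, -1, 0, 2, 0, 0], [-1, 0, -1, 0, 2, 0], [0, 0, -1, 0, 0, 2]].
The roots have two lengths (squared-length ratio 2:1); the short ones are alpha_{6}. The associated Dynkin diagram is a chain of 6 nodes with a double edge at one end; the terminal node there is the unique short simple root (B_6), so the type is B_6 (the algebra so(13)).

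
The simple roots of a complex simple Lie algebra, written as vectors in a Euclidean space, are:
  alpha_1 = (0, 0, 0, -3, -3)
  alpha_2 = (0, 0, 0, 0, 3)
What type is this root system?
Compute the Cartan integers a_ij = 2(alpha_i, alpha_j)/(alpha_j, alpha_j); the resulting 2x2 Cartan matrix is
[[2, -2], [-1, 2]].
The roots have two lengths (squared-length ratio 2:1); the short ones are alpha_{2}. The associated Dynkin diagram is a chain of 2 nodes with a double edge at one end; the terminal node there is the unique short simple root (B_2), so the type is B_2 (the algebra so(5)).

B_2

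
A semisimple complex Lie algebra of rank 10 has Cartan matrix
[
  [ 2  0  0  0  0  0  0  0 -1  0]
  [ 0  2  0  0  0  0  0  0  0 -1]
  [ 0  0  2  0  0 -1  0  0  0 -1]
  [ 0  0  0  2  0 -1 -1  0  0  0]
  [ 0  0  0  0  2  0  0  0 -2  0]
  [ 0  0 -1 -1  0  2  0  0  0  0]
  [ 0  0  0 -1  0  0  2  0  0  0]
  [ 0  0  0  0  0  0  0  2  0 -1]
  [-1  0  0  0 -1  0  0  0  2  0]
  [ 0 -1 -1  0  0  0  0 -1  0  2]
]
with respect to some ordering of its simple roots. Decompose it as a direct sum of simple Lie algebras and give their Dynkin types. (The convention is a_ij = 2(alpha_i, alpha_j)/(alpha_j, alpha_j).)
The diagram associated to this matrix has two connected components: the simple roots {alpha_1, alpha_5, alpha_9} form a chain of 3 nodes with a double edge at one end; the terminal node there is the unique long simple root (C_3), and {alpha_2, alpha_3, alpha_4, alpha_6, alpha_7, alpha_8, alpha_10} form a chain of 5 nodes with a fork of two nodes at one end (D_7). A semisimple Lie algebra decomposes uniquely as the direct sum of simple ideals, one per connected component of its Dynkin diagram, so g ≅ C_3 ⊕ D_7 (dimension 21 + 91 = 112).

C_3 (sp(6)) + D_7 (so(14))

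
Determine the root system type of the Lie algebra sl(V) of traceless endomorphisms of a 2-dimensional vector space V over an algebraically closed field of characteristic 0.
A_1 (sl(2))

This is sl(2), which has dimension 2^2 - 1 = 3 and rank 2 - 1 = 1 (a Cartan subalgebra is the diagonal traceless matrices). In the classification of classical Lie algebras, the special linear algebra sl(n+1) has type A_n; here n = 1, so the Dynkin diagram is a chain of 1 nodes with single edges (A_1). Hence the type is A_1.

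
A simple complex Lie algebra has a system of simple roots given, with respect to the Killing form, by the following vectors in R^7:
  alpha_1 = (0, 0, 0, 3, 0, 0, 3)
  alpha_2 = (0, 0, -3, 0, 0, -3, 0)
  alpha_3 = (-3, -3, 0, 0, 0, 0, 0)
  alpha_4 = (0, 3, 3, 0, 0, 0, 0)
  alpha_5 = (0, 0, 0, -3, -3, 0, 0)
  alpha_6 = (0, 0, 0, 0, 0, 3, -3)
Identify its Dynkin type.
Compute the Cartan integers a_ij = 2(alpha_i, alpha_j)/(alpha_j, alpha_j); the resulting 6x6 Cartan matrix is
[[2, 0, 0, 0, -1, -1], [0, 2, 0, -1, 0, -1], [0, 0, 2, -1, 0, 0], [0, -1, -1, 2, 0, 0], [-1, 0, 0, 0, 2, 0], [-1, -1, 0, 0, 0, 2]].
All simple roots have the same length, so the diagram is simply laced. The associated Dynkin diagram is a chain of 6 nodes with single edges (A_6), so the type is A_6 (the algebra sl(7)).

A_6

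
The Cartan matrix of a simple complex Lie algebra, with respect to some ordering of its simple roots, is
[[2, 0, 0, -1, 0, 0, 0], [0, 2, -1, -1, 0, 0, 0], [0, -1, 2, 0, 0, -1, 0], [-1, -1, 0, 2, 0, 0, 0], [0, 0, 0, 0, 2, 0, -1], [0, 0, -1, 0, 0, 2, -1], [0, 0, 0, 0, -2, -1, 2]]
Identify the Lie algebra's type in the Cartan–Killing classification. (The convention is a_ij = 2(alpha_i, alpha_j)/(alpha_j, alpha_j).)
The matrix has rank 7 with 2's on the diagonal. Reading the off-diagonal entries as Dynkin edges (a single edge where a_ij = a_ji = -1; a double or triple edge where a_ij * a_ji = 2 or 3), the diagram is a chain of 7 nodes with a double edge at one end; the terminal node there is the unique short simple root (B_7). One simple-root ordering that puts it in standard form is (alpha_1, alpha_4, alpha_2, alpha_3, alpha_6, alpha_7, alpha_5). So the algebra is type B_7, i.e. so(15).

type B_7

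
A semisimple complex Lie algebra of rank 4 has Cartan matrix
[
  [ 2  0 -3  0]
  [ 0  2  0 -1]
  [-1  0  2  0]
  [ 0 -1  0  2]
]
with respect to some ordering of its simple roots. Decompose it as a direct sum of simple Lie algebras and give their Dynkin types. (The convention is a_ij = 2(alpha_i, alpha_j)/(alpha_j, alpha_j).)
The diagram associated to this matrix has two connected components: the simple roots {alpha_2, alpha_4} form a chain of 2 nodes with single edges (A_2), and {alpha_1, alpha_3} form two nodes joined by a triple edge (G_2). A semisimple Lie algebra decomposes uniquely as the direct sum of simple ideals, one per connected component of its Dynkin diagram, so g ≅ A_2 ⊕ G_2 (dimension 8 + 14 = 22).

A_2 (sl(3)) + G_2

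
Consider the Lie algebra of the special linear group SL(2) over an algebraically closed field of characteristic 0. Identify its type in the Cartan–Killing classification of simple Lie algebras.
This is sl(2), which has dimension 2^2 - 1 = 3 and rank 2 - 1 = 1 (a Cartan subalgebra is the diagonal traceless matrices). In the classification of classical Lie algebras, the special linear algebra sl(n+1) has type A_n; here n = 1, so the Dynkin diagram is a chain of 1 nodes with single edges (A_1). Hence the type is A_1.

A_1 (sl(2))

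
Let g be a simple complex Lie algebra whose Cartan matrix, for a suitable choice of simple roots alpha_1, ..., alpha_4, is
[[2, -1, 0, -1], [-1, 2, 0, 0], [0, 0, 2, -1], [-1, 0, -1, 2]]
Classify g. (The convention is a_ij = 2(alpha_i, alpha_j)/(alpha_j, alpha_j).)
The matrix has rank 4 with 2's on the diagonal. Reading the off-diagonal entries as Dynkin edges (a single edge where a_ij = a_ji = -1; a double or triple edge where a_ij * a_ji = 2 or 3), the diagram is a chain of 4 nodes with single edges (A_4). One simple-root ordering that puts it in standard form is (alpha_3, alpha_4, alpha_1, alpha_2). So the algebra is type A_4, i.e. sl(5).

A4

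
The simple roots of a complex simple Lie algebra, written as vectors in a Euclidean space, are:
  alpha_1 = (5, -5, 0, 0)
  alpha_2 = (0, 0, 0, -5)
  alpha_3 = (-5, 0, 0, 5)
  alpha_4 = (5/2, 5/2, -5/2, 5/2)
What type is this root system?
F4

Compute the Cartan integers a_ij = 2(alpha_i, alpha_j)/(alpha_j, alpha_j); the resulting 4x4 Cartan matrix is
[[2, 0, -1, 0], [0, 2, -1, -1], [-1, -2, 2, 0], [0, -1, 0, 2]].
The roots have two lengths (squared-length ratio 2:1); the short ones are alpha_{2,4}. The associated Dynkin diagram is a chain of 4 nodes with a double edge between the middle two (F_4), so the type is F_4.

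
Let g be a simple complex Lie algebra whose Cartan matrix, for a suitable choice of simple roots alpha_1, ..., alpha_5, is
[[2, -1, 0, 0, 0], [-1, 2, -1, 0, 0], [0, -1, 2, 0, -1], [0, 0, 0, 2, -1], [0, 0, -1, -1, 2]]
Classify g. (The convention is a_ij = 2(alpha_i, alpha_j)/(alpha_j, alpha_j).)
A5

The matrix has rank 5 with 2's on the diagonal. Reading the off-diagonal entries as Dynkin edges (a single edge where a_ij = a_ji = -1; a double or triple edge where a_ij * a_ji = 2 or 3), the diagram is a chain of 5 nodes with single edges (A_5). One simple-root ordering that puts it in standard form is (alpha_4, alpha_5, alpha_3, alpha_2, alpha_1). So the algebra is type A_5, i.e. sl(6).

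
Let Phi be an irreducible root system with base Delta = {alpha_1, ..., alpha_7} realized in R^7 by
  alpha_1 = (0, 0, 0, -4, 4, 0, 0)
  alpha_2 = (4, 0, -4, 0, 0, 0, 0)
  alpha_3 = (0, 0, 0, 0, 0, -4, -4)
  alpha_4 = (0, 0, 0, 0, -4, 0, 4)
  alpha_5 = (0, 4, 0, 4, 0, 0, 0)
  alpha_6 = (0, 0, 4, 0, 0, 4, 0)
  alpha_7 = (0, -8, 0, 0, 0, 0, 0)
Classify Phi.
Compute the Cartan integers a_ij = 2(alpha_i, alpha_j)/(alpha_j, alpha_j); the resulting 7x7 Cartan matrix is
[[2, 0, 0, -1, -1, 0, 0], [0, 2, 0, 0, 0, -1, 0], [0, 0, 2, -1, 0, -1, 0], [-1, 0, -1, 2, 0, 0, 0], [-1, 0, 0, 0, 2, 0, -1], [0, -1, -1, 0, 0, 2, 0], [0, 0, 0, 0, -2, 0, 2]].
The roots have two lengths (squared-length ratio 2:1); the short ones are alpha_{1,2,3,4,5,6}. The associated Dynkin diagram is a chain of 7 nodes with a double edge at one end; the terminal node there is the unique long simple root (C_7), so the type is C_7 (the algebra sp(14)).

C7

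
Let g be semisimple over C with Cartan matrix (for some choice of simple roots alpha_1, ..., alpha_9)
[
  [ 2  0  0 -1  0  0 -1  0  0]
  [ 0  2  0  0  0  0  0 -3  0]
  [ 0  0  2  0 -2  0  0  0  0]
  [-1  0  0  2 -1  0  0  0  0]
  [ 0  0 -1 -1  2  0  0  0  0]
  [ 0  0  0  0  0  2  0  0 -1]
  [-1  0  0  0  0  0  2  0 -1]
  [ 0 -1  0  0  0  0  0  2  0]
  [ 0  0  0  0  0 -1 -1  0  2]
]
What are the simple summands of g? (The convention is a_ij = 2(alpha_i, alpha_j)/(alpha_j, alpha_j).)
C7 + G2

The diagram associated to this matrix has two connected components: the simple roots {alpha_1, alpha_3, alpha_4, alpha_5, alpha_6, alpha_7, alpha_9} form a chain of 7 nodes with a double edge at one end; the terminal node there is the unique long simple root (C_7), and {alpha_2, alpha_8} form two nodes joined by a triple edge (G_2). A semisimple Lie algebra decomposes uniquely as the direct sum of simple ideals, one per connected component of its Dynkin diagram, so g ≅ C_7 ⊕ G_2 (dimension 105 + 14 = 119).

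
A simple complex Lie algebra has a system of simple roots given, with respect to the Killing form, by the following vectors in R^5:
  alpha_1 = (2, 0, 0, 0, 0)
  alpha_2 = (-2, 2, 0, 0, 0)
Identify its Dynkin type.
Compute the Cartan integers a_ij = 2(alpha_i, alpha_j)/(alpha_j, alpha_j); the resulting 2x2 Cartan matrix is
[[2, -1], [-2, 2]].
The roots have two lengths (squared-length ratio 2:1); the short ones are alpha_{1}. The associated Dynkin diagram is a chain of 2 nodes with a double edge at one end; the terminal node there is the unique short simple root (B_2), so the type is B_2 (the algebra so(5)).

type B_2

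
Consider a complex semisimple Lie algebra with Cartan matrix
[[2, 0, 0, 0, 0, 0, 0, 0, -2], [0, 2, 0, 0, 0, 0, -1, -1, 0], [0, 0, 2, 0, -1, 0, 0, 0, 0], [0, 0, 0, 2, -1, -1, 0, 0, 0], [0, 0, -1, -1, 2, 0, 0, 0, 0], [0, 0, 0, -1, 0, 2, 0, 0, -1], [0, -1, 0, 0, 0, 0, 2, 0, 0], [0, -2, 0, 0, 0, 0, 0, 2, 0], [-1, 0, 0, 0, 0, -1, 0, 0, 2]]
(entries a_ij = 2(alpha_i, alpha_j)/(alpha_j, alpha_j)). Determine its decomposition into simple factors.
C3 + C6

The diagram associated to this matrix has two connected components: the simple roots {alpha_2, alpha_7, alpha_8} form a chain of 3 nodes with a double edge at one end; the terminal node there is the unique long simple root (C_3), and {alpha_1, alpha_3, alpha_4, alpha_5, alpha_6, alpha_9} form a chain of 6 nodes with a double edge at one end; the terminal node there is the unique long simple root (C_6). A semisimple Lie algebra decomposes uniquely as the direct sum of simple ideals, one per connected component of its Dynkin diagram, so g ≅ C_3 ⊕ C_6 (dimension 21 + 78 = 99).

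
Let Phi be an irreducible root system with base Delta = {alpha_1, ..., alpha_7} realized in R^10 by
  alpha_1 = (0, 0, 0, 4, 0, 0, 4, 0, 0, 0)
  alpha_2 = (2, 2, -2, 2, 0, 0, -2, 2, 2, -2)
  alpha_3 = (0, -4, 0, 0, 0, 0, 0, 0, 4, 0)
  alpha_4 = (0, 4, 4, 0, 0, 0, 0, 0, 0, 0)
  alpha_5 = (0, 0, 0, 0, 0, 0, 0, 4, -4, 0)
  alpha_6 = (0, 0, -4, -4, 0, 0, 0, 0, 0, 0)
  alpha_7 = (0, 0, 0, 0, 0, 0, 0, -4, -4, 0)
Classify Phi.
E_7

Compute the Cartan integers a_ij = 2(alpha_i, alpha_j)/(alpha_j, alpha_j); the resulting 7x7 Cartan matrix is
[[2, 0, 0, 0, 0, -1, 0], [0, 2, 0, 0, 0, 0, -1], [0, 0, 2, -1, -1, 0, -1], [0, 0, -1, 2, 0, -1, 0], [0, 0, -1, 0, 2, 0, 0], [-1, 0, 0, -1, 0, 2, 0], [0, -1, -1, 0, 0, 0, 2]].
All simple roots have the same length, so the diagram is simply laced. The associated Dynkin diagram is a chain of 6 nodes with one extra node attached to the third node from one end (E_7), so the type is E_7.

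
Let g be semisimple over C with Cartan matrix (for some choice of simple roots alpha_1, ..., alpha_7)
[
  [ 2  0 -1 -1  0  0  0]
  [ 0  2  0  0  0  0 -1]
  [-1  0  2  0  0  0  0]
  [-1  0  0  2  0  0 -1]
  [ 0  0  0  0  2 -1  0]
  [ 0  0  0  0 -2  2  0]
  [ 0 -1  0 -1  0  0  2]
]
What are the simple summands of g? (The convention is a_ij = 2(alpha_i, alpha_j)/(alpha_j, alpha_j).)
A_5 (sl(6)) + B_2 (so(5))

The diagram associated to this matrix has two connected components: the simple roots {alpha_1, alpha_2, alpha_3, alpha_4, alpha_7} form a chain of 5 nodes with single edges (A_5), and {alpha_5, alpha_6} form a chain of 2 nodes with a double edge at one end; the terminal node there is the unique short simple root (B_2). A semisimple Lie algebra decomposes uniquely as the direct sum of simple ideals, one per connected component of its Dynkin diagram, so g ≅ A_5 ⊕ B_2 (dimension 35 + 10 = 45).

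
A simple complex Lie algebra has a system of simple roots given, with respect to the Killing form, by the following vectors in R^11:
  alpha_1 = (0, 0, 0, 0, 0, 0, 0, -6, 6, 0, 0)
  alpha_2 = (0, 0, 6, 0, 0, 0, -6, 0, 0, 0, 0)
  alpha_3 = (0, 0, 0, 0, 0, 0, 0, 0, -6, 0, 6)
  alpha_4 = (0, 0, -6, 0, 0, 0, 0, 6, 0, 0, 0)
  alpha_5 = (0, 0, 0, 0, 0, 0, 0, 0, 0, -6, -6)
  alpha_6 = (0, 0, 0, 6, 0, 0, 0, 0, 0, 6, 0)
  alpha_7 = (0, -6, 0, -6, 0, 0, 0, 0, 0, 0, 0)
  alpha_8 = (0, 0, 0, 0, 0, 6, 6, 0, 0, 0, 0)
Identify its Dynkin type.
Compute the Cartan integers a_ij = 2(alpha_i, alpha_j)/(alpha_j, alpha_j); the resulting 8x8 Cartan matrix is
[[2, 0, -1, -1, 0, 0, 0, 0], [0, 2, 0, -1, 0, 0, 0, -1], [-1, 0, 2, 0, -1, 0, 0, 0], [-1, -1, 0, 2, 0, 0, 0, 0], [0, 0, -1, 0, 2, -1, 0, 0], [0, 0, 0, 0, -1, 2, -1, 0], [0, 0, 0, 0, 0, -1, 2, 0], [0, -1, 0, 0, 0, 0, 0, 2]].
All simple roots have the same length, so the diagram is simply laced. The associated Dynkin diagram is a chain of 8 nodes with single edges (A_8), so the type is A_8 (the algebra sl(9)).

type A_8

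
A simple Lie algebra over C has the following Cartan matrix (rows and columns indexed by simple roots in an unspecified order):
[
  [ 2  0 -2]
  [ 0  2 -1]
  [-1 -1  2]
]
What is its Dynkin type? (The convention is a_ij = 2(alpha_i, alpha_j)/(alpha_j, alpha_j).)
The matrix has rank 3 with 2's on the diagonal. Reading the off-diagonal entries as Dynkin edges (a single edge where a_ij = a_ji = -1; a double or triple edge where a_ij * a_ji = 2 or 3), the diagram is a chain of 3 nodes with a double edge at one end; the terminal node there is the unique long simple root (C_3). One simple-root ordering that puts it in standard form is (alpha_2, alpha_3, alpha_1). So the algebra is type C_3, i.e. sp(6).

C_3 (sp(6))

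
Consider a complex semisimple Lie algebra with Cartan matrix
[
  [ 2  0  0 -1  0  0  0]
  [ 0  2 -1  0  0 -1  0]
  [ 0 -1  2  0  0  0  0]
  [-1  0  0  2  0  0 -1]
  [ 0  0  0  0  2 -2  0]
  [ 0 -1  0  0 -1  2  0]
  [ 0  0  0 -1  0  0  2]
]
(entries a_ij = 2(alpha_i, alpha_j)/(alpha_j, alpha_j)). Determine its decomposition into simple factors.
A_3 + C_4

The diagram associated to this matrix has two connected components: the simple roots {alpha_1, alpha_4, alpha_7} form a chain of 3 nodes with single edges (A_3), and {alpha_2, alpha_3, alpha_5, alpha_6} form a chain of 4 nodes with a double edge at one end; the terminal node there is the unique long simple root (C_4). A semisimple Lie algebra decomposes uniquely as the direct sum of simple ideals, one per connected component of its Dynkin diagram, so g ≅ A_3 ⊕ C_4 (dimension 15 + 36 = 51).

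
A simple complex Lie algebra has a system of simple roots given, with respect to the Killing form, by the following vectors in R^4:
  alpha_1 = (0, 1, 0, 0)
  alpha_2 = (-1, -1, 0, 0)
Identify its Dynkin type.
B2

Compute the Cartan integers a_ij = 2(alpha_i, alpha_j)/(alpha_j, alpha_j); the resulting 2x2 Cartan matrix is
[[2, -1], [-2, 2]].
The roots have two lengths (squared-length ratio 2:1); the short ones are alpha_{1}. The associated Dynkin diagram is a chain of 2 nodes with a double edge at one end; the terminal node there is the unique short simple root (B_2), so the type is B_2 (the algebra so(5)).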